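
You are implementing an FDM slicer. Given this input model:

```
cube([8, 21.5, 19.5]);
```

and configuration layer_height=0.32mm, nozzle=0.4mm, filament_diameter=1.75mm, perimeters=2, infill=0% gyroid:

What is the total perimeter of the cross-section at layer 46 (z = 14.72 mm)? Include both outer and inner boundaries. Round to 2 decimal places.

At z = 14.72 mm: the cube (footprint 8×21.5) is included at this height (perimeter 59.00 mm). Overall, the cross-section is a single solid region. Total boundary length (outer) = 59.00 mm.

59.00 mm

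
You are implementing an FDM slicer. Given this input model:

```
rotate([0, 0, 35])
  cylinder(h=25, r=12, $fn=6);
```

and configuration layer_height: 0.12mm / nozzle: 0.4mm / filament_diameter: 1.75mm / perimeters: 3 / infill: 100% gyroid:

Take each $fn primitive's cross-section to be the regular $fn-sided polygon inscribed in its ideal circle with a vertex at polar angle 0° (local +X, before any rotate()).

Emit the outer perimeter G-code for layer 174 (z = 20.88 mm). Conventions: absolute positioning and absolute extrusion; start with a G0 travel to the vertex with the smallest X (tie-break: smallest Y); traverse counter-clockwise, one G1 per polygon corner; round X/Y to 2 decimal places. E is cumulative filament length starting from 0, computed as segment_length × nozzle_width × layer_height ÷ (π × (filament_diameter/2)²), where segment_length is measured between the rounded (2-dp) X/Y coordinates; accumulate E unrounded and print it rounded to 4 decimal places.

At z = 20.88 mm: the r=12 cylinder gives a regular 6-gon of circumradius 12 (constant along its height); (whole slice rotated 35° about Z — lengths, areas and connectivity unchanged). The outline is a single polygon with 6 vertices. Extrusion per mm of travel: 0.4 × 0.12 / (π × 0.875²) = 0.019956. Accumulating E over each segment gives final E = 1.4368.

G0 X-10.88 Y5.07 Z20.88
G1 X-9.83 Y-6.88 E0.2394
G1 X1.05 Y-11.95 E0.4789
G1 X10.88 Y-5.07 E0.7184
G1 X9.83 Y6.88 E0.9578
G1 X-1.05 Y11.95 E1.1973
G1 X-10.88 Y5.07 E1.4368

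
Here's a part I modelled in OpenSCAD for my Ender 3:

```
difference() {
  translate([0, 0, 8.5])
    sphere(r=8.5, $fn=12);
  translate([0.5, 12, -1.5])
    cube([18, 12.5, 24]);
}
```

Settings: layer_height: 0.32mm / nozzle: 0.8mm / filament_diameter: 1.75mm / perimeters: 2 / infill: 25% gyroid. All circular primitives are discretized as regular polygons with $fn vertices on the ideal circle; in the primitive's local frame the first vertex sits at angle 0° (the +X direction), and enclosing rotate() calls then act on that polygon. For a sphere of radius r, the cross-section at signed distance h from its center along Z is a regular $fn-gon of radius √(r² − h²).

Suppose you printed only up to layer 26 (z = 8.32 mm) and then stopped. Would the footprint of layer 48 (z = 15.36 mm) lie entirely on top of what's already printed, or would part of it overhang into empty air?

entirely on top

Compare the two slices. At z = 8.32: the sphere: section is a regular 12-gon, circumradius = √(r²−h²) = √(8.5²−0.18²) = 8.498 (area = (12/2)·8.498²·sin(360°/12) = 216.65 mm²); the 18×12.5 cube at (0.5, 12) contributes its full rectangle (area 225.00 mm²); Subtracting the remaining from the first: starting from the r=8.5 sphere (216.65 mm²), the 18×12.5 cube at (0.5, 12) misses the remaining region (no effect) — area = 216.65 mm². At z = 15.36: the sphere: section is a regular 12-gon, circumradius = √(r²−h²) = √(8.5²−6.86²) = 5.019 (area = (12/2)·5.019²·sin(360°/12) = 75.57 mm²); the cube at (0.5, 12) (footprint 18×12.5) is included at this height (area 225.00 mm²); After the difference (first − rest): starting from the r=8.5 sphere (75.57 mm²), the 18×12.5 cube at (0.5, 12) misses the remaining region (no effect) — area = 75.57 mm². Checking containment: the cross-section at z = 15.36 is a subset of the cross-section at z = 8.32.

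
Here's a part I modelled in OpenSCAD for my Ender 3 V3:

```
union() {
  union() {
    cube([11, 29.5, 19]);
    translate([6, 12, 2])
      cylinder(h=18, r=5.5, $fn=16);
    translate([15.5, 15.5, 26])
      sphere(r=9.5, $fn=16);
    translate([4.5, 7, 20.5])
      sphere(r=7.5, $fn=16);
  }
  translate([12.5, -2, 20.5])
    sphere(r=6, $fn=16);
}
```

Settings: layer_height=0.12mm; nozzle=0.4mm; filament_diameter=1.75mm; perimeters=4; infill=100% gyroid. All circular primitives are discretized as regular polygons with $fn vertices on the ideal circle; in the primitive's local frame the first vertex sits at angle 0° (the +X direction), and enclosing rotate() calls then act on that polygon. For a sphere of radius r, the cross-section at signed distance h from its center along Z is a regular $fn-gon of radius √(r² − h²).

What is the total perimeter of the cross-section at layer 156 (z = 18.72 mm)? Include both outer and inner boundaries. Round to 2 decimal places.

126.49 mm

At z = 18.72 mm: the cube is present — its section is the full 11×29.5 rectangle (perimeter 81.00 mm); the cylinder at (6, 12): section is a regular 16-gon, circumradius r=5.5 (perimeter = 2·16·5.500·sin(180°/16) = 34.34 mm); the r=9.5 sphere at (15.5, 15.5) slices to a regular 16-gon of circumradius 6.103 (√(r²−h²) with h=7.28 from center) (perimeter = 2·16·6.103·sin(180°/16) = 38.10 mm); the r=7.5 sphere at (4.5, 7) slices to a regular 16-gon of circumradius 7.286 (√(r²−h²) with h=1.78 from center) (perimeter = 2·16·7.286·sin(180°/16) = 45.48 mm); Taking the union: the regions partially overlap (shared area 238.78 mm²), so the edge portions inside another operand are dropped and the merged outline is re-measured after clipping — boundary = 103.36 mm; the r=6 sphere at (12.5, -2) contributes a regular 16-gon of circumradius √(6²−1.78²) = 5.730 (perimeter = 2·16·5.730·sin(180°/16) = 35.77 mm); Taking the union: the regions partially overlap (shared area 8.70 mm²), so the edge portions inside another operand are dropped and the merged outline is re-measured after clipping — boundary = 126.49 mm. Overall, the cross-section is a single solid region. Total boundary length (outer) = 126.49 mm.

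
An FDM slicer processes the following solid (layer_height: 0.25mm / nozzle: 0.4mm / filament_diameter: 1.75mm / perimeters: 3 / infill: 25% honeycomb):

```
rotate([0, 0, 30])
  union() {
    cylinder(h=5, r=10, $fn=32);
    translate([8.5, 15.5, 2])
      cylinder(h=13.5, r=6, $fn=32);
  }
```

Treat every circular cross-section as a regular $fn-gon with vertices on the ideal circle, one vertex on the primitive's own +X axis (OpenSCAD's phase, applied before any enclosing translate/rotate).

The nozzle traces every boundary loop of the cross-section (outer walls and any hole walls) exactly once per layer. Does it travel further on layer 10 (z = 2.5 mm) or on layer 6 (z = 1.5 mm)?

layer 10 (z = 2.5 mm)

Layer 10 (z = 2.5): the r=10 cylinder gives a regular 32-gon of circumradius 10 (constant along its height) (perimeter = 2·32·10.000·sin(180°/32) = 62.73 mm); the r=6 cylinder at (8.5, 15.5) gives a regular 32-gon of circumradius 6 (constant along its height) (perimeter = 2·32·6.000·sin(180°/32) = 37.64 mm); Taking the union: the 2 present regions are separate (no shared area or edge), so areas and boundary lengths simply add and each stays a separate island — boundary = 100.37 mm; (rotated 30° about Z; rotation is an isometry so areas/perimeters/island counts are preserved). So its perimeter = 100.37 mm. Layer 6 (z = 1.5): the r=10 cylinder gives a regular 32-gon of circumradius 10 (constant along its height) (perimeter = 2·32·10.000·sin(180°/32) = 62.73 mm); the cylinder at (8.5, 15.5) is not intersected at this z (z outside [2, 15.5]); Combining (union): only the r=10 cylinder is present, so the union is just that shape — boundary = 62.73 mm; (rotated 30° about Z; rotation is an isometry so areas/perimeters/island counts are preserved). So its perimeter = 62.73 mm. Layer 10 is larger (100.37 vs 62.73 mm).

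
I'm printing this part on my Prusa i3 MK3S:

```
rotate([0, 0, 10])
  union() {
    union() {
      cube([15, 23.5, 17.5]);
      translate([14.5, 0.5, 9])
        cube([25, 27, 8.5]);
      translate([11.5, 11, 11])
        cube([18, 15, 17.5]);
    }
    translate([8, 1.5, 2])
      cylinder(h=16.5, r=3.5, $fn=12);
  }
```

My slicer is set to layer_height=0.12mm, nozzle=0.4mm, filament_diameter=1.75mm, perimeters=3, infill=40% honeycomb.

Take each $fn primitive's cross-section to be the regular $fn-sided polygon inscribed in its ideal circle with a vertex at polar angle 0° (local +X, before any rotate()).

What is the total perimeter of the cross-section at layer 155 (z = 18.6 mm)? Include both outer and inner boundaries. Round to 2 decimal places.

66.00 mm

At z = 18.6 mm: the cube is not intersected at this z (z outside [0, 17.5]); the cube at (14.5, 0.5) does not reach this height (z outside [9, 17.5]); the cube at (11.5, 11) (footprint 18×15) is included at this height (perimeter 66.00 mm); Taking the union: only the 18×15 cube at (11.5, 11) is present, so the union is just that shape — boundary = 66.00 mm; the cylinder at (8, 1.5) does not reach this height (z outside [2, 18.5]); Taking the union: only that combined region is present, so the union is just that shape — boundary = 66.00 mm; (whole slice rotated 10° about Z — lengths, areas and connectivity unchanged). Overall, the cross-section is a single solid region. Total boundary length (outer) = 66.00 mm.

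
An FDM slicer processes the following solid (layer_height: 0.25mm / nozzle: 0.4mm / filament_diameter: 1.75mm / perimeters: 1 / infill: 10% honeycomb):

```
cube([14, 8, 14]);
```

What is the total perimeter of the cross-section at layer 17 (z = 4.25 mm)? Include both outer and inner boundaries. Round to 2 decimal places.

At z = 4.25 mm: the 14×8 cube contributes its full rectangle (perimeter 44.00 mm). Overall, the cross-section is a single solid region. Total boundary length (outer) = 44.00 mm.

44.00 mm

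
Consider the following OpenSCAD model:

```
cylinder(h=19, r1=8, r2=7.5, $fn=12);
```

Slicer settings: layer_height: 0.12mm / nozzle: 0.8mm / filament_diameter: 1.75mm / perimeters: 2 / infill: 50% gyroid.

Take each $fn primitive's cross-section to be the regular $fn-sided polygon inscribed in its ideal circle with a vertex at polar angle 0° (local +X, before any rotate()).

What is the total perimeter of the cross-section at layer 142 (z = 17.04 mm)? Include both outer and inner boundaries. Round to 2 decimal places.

46.91 mm

At z = 17.04 mm: the cone (r1=8→r2=7.5) has section circumradius 7.552 here — a regular 12-gon (perimeter = 2·12·7.552·sin(180°/12) = 46.91 mm). Overall, the cross-section is a single solid region. Total boundary length (outer) = 46.91 mm.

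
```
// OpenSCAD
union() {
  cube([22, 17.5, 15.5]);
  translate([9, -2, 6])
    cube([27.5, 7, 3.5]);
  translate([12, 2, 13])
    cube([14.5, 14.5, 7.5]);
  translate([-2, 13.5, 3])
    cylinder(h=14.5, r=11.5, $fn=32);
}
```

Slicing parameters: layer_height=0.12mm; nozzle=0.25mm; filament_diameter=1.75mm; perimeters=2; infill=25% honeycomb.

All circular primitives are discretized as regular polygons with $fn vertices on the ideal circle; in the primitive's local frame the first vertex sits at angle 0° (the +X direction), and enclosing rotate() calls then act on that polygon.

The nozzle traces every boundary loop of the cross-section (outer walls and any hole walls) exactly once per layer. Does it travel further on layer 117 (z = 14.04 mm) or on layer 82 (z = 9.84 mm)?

layer 117 (z = 14.04 mm)

Layer 117 (z = 14.04): the 22×17.5 cube contributes its full rectangle (perimeter 79.00 mm); the cube at (9, -2) is absent (z outside [6, 9.5]); the 14.5×14.5 cube at (12, 2) contributes its full rectangle (perimeter 58.00 mm); the cylinder at (-2, 13.5): section is a regular 32-gon, circumradius r=11.5 (perimeter = 2·32·11.500·sin(180°/32) = 72.14 mm); Combining (union): the regions partially overlap (shared area 262.30 mm²), so the edge portions inside another operand are dropped and the merged outline is re-measured after clipping — boundary = 115.98 mm. So its perimeter = 115.98 mm. Layer 82 (z = 9.84): the cube (footprint 22×17.5) is included at this height (perimeter 79.00 mm); the cube at (9, -2) is not intersected at this z (z outside [6, 9.5]); the cube at (12, 2) is absent (z outside [13, 20.5]); the cylinder at (-2, 13.5): section is a regular 32-gon, circumradius r=11.5 (perimeter = 2·32·11.500·sin(180°/32) = 72.14 mm); Combining (union): the regions partially overlap (shared area 117.30 mm²), so the edge portions inside another operand are dropped and the merged outline is re-measured after clipping — boundary = 106.98 mm. So its perimeter = 106.98 mm. Layer 117 is larger (115.98 vs 106.98 mm).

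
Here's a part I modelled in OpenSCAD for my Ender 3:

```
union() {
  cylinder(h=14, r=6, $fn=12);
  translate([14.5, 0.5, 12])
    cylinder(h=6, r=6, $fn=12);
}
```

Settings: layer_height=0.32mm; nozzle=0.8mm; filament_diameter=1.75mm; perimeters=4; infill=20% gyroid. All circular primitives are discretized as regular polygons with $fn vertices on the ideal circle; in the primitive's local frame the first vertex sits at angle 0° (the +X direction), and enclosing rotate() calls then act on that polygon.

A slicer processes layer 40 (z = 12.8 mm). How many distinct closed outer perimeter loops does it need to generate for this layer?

2

At z = 12.8 mm: the cylinder: section is a regular 12-gon, circumradius r=6; the r=6 cylinder at (14.5, 0.5) gives a regular 12-gon of circumradius 6 (constant along its height); Taking the union: the 2 present regions are separate (no shared area or edge), so areas and boundary lengths simply add and each stays a separate island — 2 connected regions. The result has 2 disconnected regions.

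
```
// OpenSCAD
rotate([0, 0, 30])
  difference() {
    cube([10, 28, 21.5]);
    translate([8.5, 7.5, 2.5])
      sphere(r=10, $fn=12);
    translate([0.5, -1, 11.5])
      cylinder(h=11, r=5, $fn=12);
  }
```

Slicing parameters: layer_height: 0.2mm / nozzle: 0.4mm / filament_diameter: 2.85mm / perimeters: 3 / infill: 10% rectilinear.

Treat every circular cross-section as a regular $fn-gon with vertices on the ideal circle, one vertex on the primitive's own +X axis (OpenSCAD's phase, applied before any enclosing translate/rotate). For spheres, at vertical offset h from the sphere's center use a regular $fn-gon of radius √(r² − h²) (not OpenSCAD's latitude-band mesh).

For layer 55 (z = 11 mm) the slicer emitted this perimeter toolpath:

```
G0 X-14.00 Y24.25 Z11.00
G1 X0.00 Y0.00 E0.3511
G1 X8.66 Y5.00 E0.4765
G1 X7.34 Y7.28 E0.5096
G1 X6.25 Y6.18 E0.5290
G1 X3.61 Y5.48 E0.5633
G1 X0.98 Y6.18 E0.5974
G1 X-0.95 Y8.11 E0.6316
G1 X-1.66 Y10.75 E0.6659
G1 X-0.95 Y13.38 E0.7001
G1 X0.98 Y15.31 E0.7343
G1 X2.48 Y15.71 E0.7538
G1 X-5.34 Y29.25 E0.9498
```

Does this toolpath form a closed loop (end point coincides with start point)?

Start point (G0): (-14.00, 24.25). End point (last G1): the path does not return to the start — open.

no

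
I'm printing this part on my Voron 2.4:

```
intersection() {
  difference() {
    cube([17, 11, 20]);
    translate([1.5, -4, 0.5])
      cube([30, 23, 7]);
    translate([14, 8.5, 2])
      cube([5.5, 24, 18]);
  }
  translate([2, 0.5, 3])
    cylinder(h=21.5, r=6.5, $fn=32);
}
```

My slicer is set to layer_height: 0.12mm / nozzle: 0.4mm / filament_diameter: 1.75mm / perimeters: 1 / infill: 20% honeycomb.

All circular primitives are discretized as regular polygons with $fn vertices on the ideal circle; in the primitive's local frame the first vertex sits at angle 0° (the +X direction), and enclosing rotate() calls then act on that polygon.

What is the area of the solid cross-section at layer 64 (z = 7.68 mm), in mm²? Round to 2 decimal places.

At z = 7.68 mm: the 17×11 cube contributes its full rectangle (area 187.00 mm²); the cube at (1.5, -4) does not reach this height (z outside [0.5, 7.5]); the cube at (14, 8.5) (footprint 5.5×24) is included at this height (area 132.00 mm²); Taking the first minus the rest: starting from the 17×11 cube (187.00 mm²), the 5.5×24 cube at (14, 8.5) partially overlaps it — only the 7.50 mm² overlap (of its 132.00 mm²) is removed, clipping the outline — area = 179.50 mm²; the cylinder at (2, 0.5): section is a regular 32-gon, circumradius r=6.5 (area = (32/2)·6.500²·sin(360°/32) = 131.88 mm²); Taking the intersection: the r=6.5 cylinder at (2, 0.5) partially overlaps the result so far; clipping to the common part keeps 49.96 mm² — area = 49.96 mm². Overall, the cross-section is a single solid region. Net area = 49.96 mm².

49.96 mm²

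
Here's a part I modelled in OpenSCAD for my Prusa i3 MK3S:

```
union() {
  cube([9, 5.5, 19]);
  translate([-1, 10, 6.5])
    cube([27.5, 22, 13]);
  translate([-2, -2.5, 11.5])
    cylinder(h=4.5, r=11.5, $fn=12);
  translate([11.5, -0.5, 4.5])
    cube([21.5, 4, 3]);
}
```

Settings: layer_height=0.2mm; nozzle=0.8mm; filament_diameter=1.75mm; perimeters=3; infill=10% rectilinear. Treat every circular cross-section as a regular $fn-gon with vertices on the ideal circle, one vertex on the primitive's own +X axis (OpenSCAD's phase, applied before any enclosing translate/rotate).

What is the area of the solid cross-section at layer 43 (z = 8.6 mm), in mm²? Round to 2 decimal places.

654.50 mm²

At z = 8.6 mm: the 9×5.5 cube contributes its full rectangle (area 49.50 mm²); the 27.5×22 cube at (-1, 10) contributes its full rectangle (area 605.00 mm²); the cylinder at (-2, -2.5) does not reach this height (z outside [11.5, 16]); the cube at (11.5, -0.5) is not intersected at this z (z outside [4.5, 7.5]); Combining (union): the 2 present regions are separate (no shared area or edge), so areas and boundary lengths simply add and each stays a separate island — area = 654.50 mm². Overall, the cross-section has 2 separate islands. Net area = 654.50 mm².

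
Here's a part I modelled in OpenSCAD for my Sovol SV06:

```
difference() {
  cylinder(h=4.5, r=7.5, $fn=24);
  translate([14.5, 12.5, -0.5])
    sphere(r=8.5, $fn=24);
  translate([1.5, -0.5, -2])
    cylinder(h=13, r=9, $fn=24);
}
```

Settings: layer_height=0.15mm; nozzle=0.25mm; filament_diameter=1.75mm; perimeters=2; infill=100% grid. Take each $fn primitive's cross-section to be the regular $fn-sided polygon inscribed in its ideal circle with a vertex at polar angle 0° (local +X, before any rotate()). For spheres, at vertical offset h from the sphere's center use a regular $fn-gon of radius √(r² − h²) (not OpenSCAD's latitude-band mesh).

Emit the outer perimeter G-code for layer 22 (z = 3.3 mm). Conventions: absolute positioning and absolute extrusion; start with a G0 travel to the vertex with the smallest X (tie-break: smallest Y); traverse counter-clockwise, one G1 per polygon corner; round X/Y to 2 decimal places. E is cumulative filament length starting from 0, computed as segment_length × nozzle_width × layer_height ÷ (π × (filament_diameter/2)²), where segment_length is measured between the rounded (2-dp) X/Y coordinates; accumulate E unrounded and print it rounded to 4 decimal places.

G0 X-7.50 Y0.00 Z3.30
G1 X-7.47 Y-0.25 E0.0039
G1 X-7.19 Y1.83 E0.0366
G1 X-6.29 Y4.00 E0.0733
G1 X-5.28 Y5.32 E0.0992
G1 X-5.30 Y5.30 E0.0996
G1 X-6.50 Y3.75 E0.1302
G1 X-7.24 Y1.94 E0.1607
G1 X-7.50 Y0.00 E0.1912

At z = 3.3 mm: the cylinder: section is a regular 24-gon, circumradius r=7.5; the r=8.5 sphere at (14.5, 12.5) contributes a regular 24-gon of circumradius √(8.5²−3.8²) = 7.603; the r=9 cylinder at (1.5, -0.5) gives a regular 24-gon of circumradius 9 (constant along its height); After the difference (first − rest): starting from the r=7.5 cylinder, the r=8.5 sphere at (14.5, 12.5) misses the remaining region (no effect); the r=9 cylinder at (1.5, -0.5) partially overlaps it — only the 174.36 mm² overlap (of its 251.57 mm²) is removed, clipping the outline — 1 connected region. The outline is a single polygon with 8 vertices. Extrusion per mm of travel: 0.25 × 0.15 / (π × 0.875²) = 0.015591. Accumulating E over each segment gives final E = 0.1912.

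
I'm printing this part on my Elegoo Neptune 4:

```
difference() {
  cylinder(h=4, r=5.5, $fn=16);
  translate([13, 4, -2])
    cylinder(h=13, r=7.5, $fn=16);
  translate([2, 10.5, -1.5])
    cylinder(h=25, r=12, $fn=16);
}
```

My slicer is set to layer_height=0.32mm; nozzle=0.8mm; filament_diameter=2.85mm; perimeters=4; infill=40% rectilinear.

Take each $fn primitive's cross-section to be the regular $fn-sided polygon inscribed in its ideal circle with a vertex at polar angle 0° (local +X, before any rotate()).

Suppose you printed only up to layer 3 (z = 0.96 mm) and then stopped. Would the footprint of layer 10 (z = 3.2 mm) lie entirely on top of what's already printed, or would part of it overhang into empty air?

entirely on top

Compare the two slices. At z = 0.96: the r=5.5 cylinder contributes a regular 16-gon of circumradius 5.5 (area = (16/2)·5.500²·sin(360°/16) = 92.61 mm²); the r=7.5 cylinder at (13, 4) contributes a regular 16-gon of circumradius 7.5 (area = (16/2)·7.500²·sin(360°/16) = 172.21 mm²); the r=12 cylinder at (2, 10.5) contributes a regular 16-gon of circumradius 12 (area = (16/2)·12.000²·sin(360°/16) = 440.85 mm²); After the difference (first − rest): starting from the r=5.5 cylinder (92.61 mm²), the r=7.5 cylinder at (13, 4) misses the remaining region (no effect); the r=12 cylinder at (2, 10.5) partially overlaps it — only the 54.10 mm² overlap (of its 440.85 mm²) is removed, clipping the outline — area = 38.51 mm². At z = 3.2: the r=5.5 cylinder gives a regular 16-gon of circumradius 5.5 (constant along its height) (area = (16/2)·5.500²·sin(360°/16) = 92.61 mm²); the r=7.5 cylinder at (13, 4) gives a regular 16-gon of circumradius 7.5 (constant along its height) (area = (16/2)·7.500²·sin(360°/16) = 172.21 mm²); the r=12 cylinder at (2, 10.5) gives a regular 16-gon of circumradius 12 (constant along its height) (area = (16/2)·12.000²·sin(360°/16) = 440.85 mm²); Taking the first minus the rest: starting from the r=5.5 cylinder (92.61 mm²), the r=7.5 cylinder at (13, 4) misses the remaining region (no effect); the r=12 cylinder at (2, 10.5) partially overlaps it — only the 54.10 mm² overlap (of its 440.85 mm²) is removed, clipping the outline — area = 38.51 mm². Checking containment: the cross-section at z = 3.2 is a subset of the cross-section at z = 0.96.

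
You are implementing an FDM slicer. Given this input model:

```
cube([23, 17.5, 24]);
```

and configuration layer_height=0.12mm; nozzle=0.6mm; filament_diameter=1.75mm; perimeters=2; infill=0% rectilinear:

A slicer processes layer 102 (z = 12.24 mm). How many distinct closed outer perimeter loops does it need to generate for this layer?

At z = 12.24 mm: the 23×17.5 cube contributes its full rectangle. The result has 1 disconnected region.

1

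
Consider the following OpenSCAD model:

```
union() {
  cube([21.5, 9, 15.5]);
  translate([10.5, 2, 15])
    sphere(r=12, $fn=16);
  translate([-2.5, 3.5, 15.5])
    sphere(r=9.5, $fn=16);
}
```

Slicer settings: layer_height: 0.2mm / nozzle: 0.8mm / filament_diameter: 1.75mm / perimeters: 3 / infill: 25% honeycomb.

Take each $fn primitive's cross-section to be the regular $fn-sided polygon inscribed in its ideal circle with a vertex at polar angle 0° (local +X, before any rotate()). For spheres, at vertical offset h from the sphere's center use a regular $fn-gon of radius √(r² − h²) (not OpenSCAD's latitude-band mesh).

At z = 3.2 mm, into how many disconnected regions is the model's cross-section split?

At z = 3.2 mm: the 21.5×9 cube contributes its full rectangle; the r=12 sphere at (10.5, 2) slices to a regular 16-gon of circumradius 2.182 (√(r²−h²) with h=11.8 from center); the sphere at (-2.5, 3.5) does not reach this height (|z−center|=12.300 > r=9.5); Taking the union: the regions partially overlap (shared area 14.41 mm²), so overlapping operands fuse into one piece — 1 connected region. The result has 1 disconnected region.

1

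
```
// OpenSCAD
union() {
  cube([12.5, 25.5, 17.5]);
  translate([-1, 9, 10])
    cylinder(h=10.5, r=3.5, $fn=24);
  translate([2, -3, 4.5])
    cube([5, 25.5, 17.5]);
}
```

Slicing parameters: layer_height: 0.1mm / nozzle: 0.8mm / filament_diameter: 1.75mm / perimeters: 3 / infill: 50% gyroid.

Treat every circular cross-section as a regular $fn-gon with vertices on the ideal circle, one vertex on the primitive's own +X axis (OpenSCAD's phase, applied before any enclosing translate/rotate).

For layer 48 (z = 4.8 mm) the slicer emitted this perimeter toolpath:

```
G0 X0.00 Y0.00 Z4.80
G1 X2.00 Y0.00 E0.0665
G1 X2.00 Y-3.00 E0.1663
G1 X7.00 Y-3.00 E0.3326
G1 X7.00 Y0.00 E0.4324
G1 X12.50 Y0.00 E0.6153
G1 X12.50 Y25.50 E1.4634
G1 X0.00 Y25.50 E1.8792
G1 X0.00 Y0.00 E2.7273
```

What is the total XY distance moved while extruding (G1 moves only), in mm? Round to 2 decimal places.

Sum the Euclidean lengths of each G1 segment: total = 82.00 mm.

82.00 mm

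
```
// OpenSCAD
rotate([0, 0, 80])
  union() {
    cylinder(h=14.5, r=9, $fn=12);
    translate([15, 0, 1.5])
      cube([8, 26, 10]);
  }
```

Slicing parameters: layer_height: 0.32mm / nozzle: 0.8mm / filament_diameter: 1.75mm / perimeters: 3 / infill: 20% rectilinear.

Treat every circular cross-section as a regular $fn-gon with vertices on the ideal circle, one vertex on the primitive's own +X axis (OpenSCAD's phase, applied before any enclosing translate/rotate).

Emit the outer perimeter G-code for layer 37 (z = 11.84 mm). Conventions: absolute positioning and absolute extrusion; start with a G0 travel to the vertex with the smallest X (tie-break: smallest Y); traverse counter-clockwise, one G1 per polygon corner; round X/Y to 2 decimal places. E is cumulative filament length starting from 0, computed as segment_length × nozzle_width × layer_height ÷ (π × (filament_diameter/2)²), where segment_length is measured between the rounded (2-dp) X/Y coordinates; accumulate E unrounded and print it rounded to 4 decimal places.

G0 X-8.86 Y1.56 Z11.84
G1 X-8.46 Y-3.08 E0.4957
G1 X-5.79 Y-6.89 E0.9908
G1 X-1.56 Y-8.86 E1.4875
G1 X3.08 Y-8.46 E1.9832
G1 X6.89 Y-5.79 E2.4783
G1 X8.86 Y-1.56 E2.9750
G1 X8.46 Y3.08 E3.4706
G1 X5.79 Y6.89 E3.9658
G1 X1.56 Y8.86 E4.4625
G1 X-3.08 Y8.46 E4.9581
G1 X-6.89 Y5.79 E5.4533
G1 X-8.86 Y1.56 E5.9499

At z = 11.84 mm: the r=9 cylinder gives a regular 12-gon of circumradius 9 (constant along its height); the cube at (15, 0) is not intersected at this z (z outside [1.5, 11.5]); Combining (union): only the r=9 cylinder is present, so the union is just that shape — 1 connected region; (rotated 80° about Z; rotation is an isometry so areas/perimeters/island counts are preserved). The outline is a single polygon with 12 vertices. Extrusion per mm of travel: 0.8 × 0.32 / (π × 0.875²) = 0.106432. Accumulating E over each segment gives final E = 5.9499.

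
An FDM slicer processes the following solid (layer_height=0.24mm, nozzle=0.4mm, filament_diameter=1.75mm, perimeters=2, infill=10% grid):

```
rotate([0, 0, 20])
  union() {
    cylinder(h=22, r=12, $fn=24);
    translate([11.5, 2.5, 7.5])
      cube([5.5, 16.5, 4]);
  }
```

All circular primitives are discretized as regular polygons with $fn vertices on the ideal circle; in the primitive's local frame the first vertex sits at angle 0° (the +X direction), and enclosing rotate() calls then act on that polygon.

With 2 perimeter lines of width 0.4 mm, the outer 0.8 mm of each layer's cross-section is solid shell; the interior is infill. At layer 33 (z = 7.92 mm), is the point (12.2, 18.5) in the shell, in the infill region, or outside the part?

At z = 7.92 mm: the r=12 cylinder gives a regular 24-gon of circumradius 12 (constant along its height); the cube at (11.5, 2.5) (footprint 5.5×16.5) is included at this height; Merging all regions: the regions partially overlap (shared area 0.09 mm²), so overlapping operands fuse into one piece — 1 connected region; (rotated 20° about Z; rotation is an isometry so areas/perimeters/island counts are preserved). Overall, the cross-section is a single solid region. Undo the 20° rotation: the query point maps to (17.792, 13.212) in the un-rotated model frame. The nearest boundary edge runs (17.00, 19.00)→(17.00, 2.50); distance from the point to it = 0.79 mm. The point is not inside any of the regions above, so it lies outside the cross-section (0.79 mm from the nearest boundary).

outside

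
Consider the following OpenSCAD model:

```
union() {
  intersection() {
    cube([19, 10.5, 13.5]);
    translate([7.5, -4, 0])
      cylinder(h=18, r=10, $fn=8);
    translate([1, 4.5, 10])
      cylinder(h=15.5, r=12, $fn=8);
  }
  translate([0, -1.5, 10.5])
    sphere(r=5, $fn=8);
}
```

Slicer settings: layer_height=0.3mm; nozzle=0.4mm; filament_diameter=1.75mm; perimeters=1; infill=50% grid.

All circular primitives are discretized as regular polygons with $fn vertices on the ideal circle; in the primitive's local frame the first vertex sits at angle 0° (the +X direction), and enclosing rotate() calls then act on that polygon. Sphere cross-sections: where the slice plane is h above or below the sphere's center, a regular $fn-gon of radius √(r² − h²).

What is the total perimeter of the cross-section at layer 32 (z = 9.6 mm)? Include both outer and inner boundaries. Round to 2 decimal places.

At z = 9.6 mm: the cube (footprint 19×10.5) is included at this height (perimeter 59.00 mm); the r=10 cylinder at (7.5, -4) gives a regular 8-gon of circumradius 10 (constant along its height) (perimeter = 2·8·10.000·sin(180°/8) = 61.23 mm); the cylinder at (1, 4.5) is absent (z outside [10, 25.5]); After intersecting: at least one operand is absent at this height, so nothing remains; the r=5 sphere at (0, -1.5) slices to a regular 8-gon of circumradius 4.918 (√(r²−h²) with h=0.9 from center) (perimeter = 2·8·4.918·sin(180°/8) = 30.11 mm); Combining (union): only the r=5 sphere at (0, -1.5) is present, so the union is just that shape — boundary = 30.11 mm. Overall, the cross-section is a single solid region. Total boundary length (outer) = 30.11 mm.

30.11 mm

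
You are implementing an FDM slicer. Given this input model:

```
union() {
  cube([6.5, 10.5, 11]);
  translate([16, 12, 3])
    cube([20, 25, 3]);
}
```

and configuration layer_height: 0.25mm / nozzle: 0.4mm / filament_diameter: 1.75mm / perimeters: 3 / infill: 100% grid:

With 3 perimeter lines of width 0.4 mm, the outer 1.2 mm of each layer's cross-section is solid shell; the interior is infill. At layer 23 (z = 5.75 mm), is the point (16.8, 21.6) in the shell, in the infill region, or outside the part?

shell

At z = 5.75 mm: the cube (footprint 6.5×10.5) is included at this height; the 20×25 cube at (16, 12) contributes its full rectangle; Merging all regions: the 2 present regions are separate (no shared area or edge), so areas and boundary lengths simply add and each stays a separate island — 2 connected regions. Overall, the cross-section has 2 separate islands. The nearest boundary edge runs (16.00, 12.00)→(16.00, 37.00); distance from the point to it = 0.80 mm. (Shell/infill is judged within the island containing the point — the largest one.) The point is inside the cross-section, 0.80 mm from the nearest boundary — within the 1.2 mm shell band (3 × 0.4).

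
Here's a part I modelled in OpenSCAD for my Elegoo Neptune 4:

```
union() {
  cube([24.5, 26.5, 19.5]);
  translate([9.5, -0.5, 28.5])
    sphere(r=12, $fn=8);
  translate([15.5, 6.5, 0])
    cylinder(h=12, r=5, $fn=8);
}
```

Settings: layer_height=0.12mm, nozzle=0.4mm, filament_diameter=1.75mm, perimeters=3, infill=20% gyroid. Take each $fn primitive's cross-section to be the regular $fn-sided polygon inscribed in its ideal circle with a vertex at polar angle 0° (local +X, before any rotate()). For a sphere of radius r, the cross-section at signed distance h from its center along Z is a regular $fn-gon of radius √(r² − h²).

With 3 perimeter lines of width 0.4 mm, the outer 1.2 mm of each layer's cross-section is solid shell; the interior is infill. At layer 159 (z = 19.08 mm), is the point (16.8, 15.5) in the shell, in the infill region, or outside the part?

At z = 19.08 mm: the cube is present — its section is the full 24.5×26.5 rectangle; the r=12 sphere at (9.5, -0.5) slices to a regular 8-gon of circumradius 7.434 (√(r²−h²) with h=9.42 from center); the cylinder at (15.5, 6.5) is absent (z outside [0, 12]); Combining (union): the regions partially overlap (shared area 70.82 mm²), so overlapping operands fuse into one piece — 1 connected region. Overall, the cross-section is a single solid region. The nearest boundary edge runs (24.50, 26.50)→(24.50, 0.00); distance from the point to it = 7.70 mm. The point is inside the cross-section and 7.70 mm from the nearest boundary — more than the 1.2 mm shell width (3 × 0.4), so it's in the infill interior.

infill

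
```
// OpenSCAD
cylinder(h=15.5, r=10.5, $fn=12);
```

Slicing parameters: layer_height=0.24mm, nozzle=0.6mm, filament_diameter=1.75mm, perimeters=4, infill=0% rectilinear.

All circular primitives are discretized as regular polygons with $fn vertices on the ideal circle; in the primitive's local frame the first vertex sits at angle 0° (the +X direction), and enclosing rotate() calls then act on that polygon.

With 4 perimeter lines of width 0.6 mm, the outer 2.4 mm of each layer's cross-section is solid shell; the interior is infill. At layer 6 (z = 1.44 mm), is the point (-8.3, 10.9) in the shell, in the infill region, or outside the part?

At z = 1.44 mm: the cylinder: section is a regular 12-gon, circumradius r=10.5. Overall, the cross-section is a single solid region. The nearest boundary edge runs (-5.25, 9.09)→(-9.09, 5.25); distance from the point to it = 3.43 mm. The point is not inside any of the regions above, so it lies outside the cross-section (3.43 mm from the nearest boundary).

outside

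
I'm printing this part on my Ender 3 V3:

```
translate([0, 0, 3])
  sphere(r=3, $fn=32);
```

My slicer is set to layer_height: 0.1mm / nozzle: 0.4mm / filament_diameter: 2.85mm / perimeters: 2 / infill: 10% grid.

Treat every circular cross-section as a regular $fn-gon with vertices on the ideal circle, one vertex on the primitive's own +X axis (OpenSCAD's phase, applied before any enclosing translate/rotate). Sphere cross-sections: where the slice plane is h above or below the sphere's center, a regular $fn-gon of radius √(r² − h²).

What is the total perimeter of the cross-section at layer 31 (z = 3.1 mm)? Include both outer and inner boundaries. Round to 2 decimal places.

18.81 mm

At z = 3.1 mm: the r=3 sphere contributes a regular 32-gon of circumradius √(3²−0.1²) = 2.998 (perimeter = 2·32·2.998·sin(180°/32) = 18.81 mm). Overall, the cross-section is a single solid region. Total boundary length (outer) = 18.81 mm.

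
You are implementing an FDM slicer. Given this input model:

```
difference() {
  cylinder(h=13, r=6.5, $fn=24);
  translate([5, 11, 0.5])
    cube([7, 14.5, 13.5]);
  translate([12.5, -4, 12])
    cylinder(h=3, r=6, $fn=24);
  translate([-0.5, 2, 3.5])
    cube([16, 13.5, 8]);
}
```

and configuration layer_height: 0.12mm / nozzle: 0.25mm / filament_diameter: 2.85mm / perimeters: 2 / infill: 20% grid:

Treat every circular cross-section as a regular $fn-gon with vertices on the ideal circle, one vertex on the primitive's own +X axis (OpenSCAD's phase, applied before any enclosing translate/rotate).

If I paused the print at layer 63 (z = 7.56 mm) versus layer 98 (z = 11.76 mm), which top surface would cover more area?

Layer 63 (z = 7.56): the r=6.5 cylinder gives a regular 24-gon of circumradius 6.5 (constant along its height) (area = (24/2)·6.500²·sin(360°/24) = 131.22 mm²); the cube at (5, 11) is present — its section is the full 7×14.5 rectangle (area 101.50 mm²); the cylinder at (12.5, -4) is absent (z outside [12, 15]); the cube at (-0.5, 2) is present — its section is the full 16×13.5 rectangle (area 216.00 mm²); After the difference (first − rest): starting from the r=6.5 cylinder (131.22 mm²), the 7×14.5 cube at (5, 11) misses the remaining region (no effect); the 16×13.5 cube at (-0.5, 2) partially overlaps it — only the 22.32 mm² overlap (of its 216.00 mm²) is removed, clipping the outline — area = 108.90 mm². So its area = 108.90 mm². Layer 98 (z = 11.76): the r=6.5 cylinder contributes a regular 24-gon of circumradius 6.5 (area = (24/2)·6.500²·sin(360°/24) = 131.22 mm²); the cube at (5, 11) (footprint 7×14.5) is included at this height (area 101.50 mm²); the cylinder at (12.5, -4) does not reach this height (z outside [12, 15]); the cube at (-0.5, 2) does not reach this height (z outside [3.5, 11.5]); After the difference (first − rest): starting from the r=6.5 cylinder (131.22 mm²), the 7×14.5 cube at (5, 11) misses the remaining region (no effect) — area = 131.22 mm². So its area = 131.22 mm². Layer 98 is larger (131.22 vs 108.90 mm²).

layer 98 (z = 11.76 mm)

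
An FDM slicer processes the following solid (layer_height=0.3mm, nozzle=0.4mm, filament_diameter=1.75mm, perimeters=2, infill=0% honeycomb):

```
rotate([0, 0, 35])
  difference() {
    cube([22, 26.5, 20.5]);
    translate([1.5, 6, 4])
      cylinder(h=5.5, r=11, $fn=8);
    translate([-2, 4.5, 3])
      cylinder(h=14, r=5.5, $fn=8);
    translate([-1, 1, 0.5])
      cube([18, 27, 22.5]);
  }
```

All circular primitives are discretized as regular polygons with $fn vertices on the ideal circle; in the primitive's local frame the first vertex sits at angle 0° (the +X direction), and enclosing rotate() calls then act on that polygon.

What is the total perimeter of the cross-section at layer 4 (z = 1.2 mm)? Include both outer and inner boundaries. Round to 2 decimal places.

At z = 1.2 mm: the cube is present — its section is the full 22×26.5 rectangle (perimeter 97.00 mm); the cylinder at (1.5, 6) is not intersected at this z (z outside [4, 9.5]); the cylinder at (-2, 4.5) is not intersected at this z (z outside [3, 17]); the 18×27 cube at (-1, 1) contributes its full rectangle (perimeter 90.00 mm); Subtracting the remaining from the first: starting from the 22×26.5 cube, the 18×27 cube at (-1, 1) partially overlaps it — only the 433.50 mm² overlap (of its 486.00 mm²) is removed, clipping the outline — boundary = 97.00 mm; (rotated 35° about Z; rotation is an isometry so areas/perimeters/island counts are preserved). Overall, the cross-section is a single solid region. Total boundary length (outer) = 97.00 mm.

97.00 mm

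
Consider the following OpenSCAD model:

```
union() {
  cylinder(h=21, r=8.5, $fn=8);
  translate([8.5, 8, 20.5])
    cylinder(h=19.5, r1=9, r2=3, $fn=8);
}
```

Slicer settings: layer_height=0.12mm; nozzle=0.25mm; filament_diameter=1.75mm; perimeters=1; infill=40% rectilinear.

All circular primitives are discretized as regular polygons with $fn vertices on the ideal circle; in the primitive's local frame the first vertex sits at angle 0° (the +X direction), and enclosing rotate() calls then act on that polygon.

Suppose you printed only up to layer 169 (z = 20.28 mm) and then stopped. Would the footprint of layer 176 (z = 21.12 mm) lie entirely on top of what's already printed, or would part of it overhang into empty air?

part overhangs

Compare the two slices. At z = 20.28: the r=8.5 cylinder gives a regular 8-gon of circumradius 8.5 (constant along its height) (area = (8/2)·8.500²·sin(360°/8) = 204.35 mm²); the cone at (8.5, 8) does not reach this height (z outside [20.5, 40]); Combining (union): only the r=8.5 cylinder is present, so the union is just that shape — area = 204.35 mm². At z = 21.12: the cylinder is not intersected at this z (z outside [0, 21]); the cone at (8.5, 8) (r1=9→r2=3) has section circumradius 8.809 here — a regular 8-gon (area = (8/2)·8.809²·sin(360°/8) = 219.49 mm²); Merging all regions: only the cone at (8.5, 8) is present, so the union is just that shape — area = 219.49 mm². Checking containment: at z = 21.12 the cross-section extends beyond the z = 20.28 cross-section by about 181.55 mm².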